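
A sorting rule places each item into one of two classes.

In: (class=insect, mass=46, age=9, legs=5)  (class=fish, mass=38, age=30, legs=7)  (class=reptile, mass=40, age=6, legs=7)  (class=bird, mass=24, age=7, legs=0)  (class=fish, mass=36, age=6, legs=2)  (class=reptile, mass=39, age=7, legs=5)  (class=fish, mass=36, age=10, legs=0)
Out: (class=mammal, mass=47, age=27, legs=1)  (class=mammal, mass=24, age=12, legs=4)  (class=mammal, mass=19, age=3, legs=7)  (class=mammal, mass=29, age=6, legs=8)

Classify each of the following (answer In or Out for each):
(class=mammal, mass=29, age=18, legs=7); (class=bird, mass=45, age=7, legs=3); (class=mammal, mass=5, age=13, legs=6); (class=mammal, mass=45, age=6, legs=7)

Out, In, Out, Out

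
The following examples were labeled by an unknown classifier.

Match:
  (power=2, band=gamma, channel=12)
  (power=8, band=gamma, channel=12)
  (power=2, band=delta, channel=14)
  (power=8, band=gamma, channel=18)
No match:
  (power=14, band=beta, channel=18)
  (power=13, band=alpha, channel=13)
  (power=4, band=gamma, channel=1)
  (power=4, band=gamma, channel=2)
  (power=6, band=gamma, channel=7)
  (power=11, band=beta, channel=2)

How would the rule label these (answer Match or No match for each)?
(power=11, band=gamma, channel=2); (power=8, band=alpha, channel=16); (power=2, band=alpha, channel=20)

No match, Match, Match

One predicate separates the groups cleanly: channel ≥ 12 AND power ≤ 8.
(power=11, band=gamma, channel=2) — channel = 2, power = 11, hence No match. (power=8, band=alpha, channel=16) — channel = 16, power = 8, hence Match. (power=2, band=alpha, channel=20) — channel = 20, power = 2, hence Match.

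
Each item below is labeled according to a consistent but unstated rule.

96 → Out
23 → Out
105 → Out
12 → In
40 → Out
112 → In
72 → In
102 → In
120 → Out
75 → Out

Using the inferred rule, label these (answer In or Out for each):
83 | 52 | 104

Out, In, Out

A rule that fits every label: ends in digit 2 — true of each 'In' example, false of each 'Out' one.
Out: 83, since last digit 3. In: 52, since last digit 2. Out: 104, since last digit 4.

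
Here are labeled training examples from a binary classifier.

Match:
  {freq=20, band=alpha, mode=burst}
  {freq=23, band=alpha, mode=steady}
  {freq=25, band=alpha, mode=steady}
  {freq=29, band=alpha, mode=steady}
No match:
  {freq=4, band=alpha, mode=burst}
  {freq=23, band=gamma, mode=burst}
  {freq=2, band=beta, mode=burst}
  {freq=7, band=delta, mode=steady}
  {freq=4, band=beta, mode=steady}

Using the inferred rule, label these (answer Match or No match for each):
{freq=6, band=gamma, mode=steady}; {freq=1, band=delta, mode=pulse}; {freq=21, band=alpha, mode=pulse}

No match, No match, Match

Every 'Match' example satisfies: band is alpha AND freq ≥ 7. None of the 'No match' examples do.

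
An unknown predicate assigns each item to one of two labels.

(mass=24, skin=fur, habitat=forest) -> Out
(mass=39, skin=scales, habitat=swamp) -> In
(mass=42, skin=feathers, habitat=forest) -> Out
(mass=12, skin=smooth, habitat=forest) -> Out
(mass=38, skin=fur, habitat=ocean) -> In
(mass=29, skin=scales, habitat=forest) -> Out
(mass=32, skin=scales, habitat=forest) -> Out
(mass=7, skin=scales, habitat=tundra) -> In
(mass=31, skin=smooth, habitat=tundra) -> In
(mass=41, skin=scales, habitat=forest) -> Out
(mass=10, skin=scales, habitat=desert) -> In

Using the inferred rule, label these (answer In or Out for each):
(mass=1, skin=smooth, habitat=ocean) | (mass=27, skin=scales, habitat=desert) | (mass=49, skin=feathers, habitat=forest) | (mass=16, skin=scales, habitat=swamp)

In, In, Out, In

Every 'In' example satisfies: habitat is not forest. None of the 'Out' examples do.
In: (mass=1, skin=smooth, habitat=ocean), since habitat is ocean.
In: (mass=27, skin=scales, habitat=desert), since habitat is desert.
Out: (mass=49, skin=feathers, habitat=forest), since habitat is forest.
In: (mass=16, skin=scales, habitat=swamp), since habitat is swamp.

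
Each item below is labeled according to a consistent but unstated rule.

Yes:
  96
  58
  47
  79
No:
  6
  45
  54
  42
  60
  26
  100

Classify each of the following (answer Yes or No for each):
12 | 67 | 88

No, Yes, Yes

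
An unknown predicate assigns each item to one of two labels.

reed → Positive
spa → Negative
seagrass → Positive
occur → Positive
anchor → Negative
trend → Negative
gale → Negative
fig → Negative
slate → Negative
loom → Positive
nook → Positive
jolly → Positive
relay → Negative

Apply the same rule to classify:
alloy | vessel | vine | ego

The pattern is that an item is 'Positive' exactly when: has a double letter.
alloy — 'll' doubled, hence Positive. vessel — 'ss' doubled, hence Positive. vine — no doubled letter, hence Negative. ego — no doubled letter, hence Negative.

Positive, Positive, Negative, Negative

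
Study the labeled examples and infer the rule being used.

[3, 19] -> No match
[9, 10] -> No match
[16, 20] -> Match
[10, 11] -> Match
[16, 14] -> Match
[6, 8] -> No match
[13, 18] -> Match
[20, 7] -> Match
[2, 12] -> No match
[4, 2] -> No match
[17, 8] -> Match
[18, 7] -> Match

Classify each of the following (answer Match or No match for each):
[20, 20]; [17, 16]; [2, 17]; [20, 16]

The classifier is using: first ≥ 10.

Match, Match, No match, Match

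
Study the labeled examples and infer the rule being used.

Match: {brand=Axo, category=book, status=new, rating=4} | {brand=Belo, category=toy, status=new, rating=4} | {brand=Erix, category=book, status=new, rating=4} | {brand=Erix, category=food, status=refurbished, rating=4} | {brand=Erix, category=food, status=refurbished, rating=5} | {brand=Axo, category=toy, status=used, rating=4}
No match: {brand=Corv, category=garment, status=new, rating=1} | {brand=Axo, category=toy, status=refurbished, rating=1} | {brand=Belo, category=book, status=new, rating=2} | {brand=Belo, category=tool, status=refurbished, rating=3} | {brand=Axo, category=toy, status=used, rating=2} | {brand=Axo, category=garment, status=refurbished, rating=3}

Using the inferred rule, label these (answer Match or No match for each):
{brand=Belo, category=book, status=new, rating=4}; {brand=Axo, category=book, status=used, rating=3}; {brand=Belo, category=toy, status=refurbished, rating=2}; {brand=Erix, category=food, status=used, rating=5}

Rule: rating ≥ 4. This holds for each 'Match' example and fails for each 'No match' one.
{brand=Belo, category=book, status=new, rating=4} → rating = 4 → Match. {brand=Axo, category=book, status=used, rating=3} → rating = 3 → No match. {brand=Belo, category=toy, status=refurbished, rating=2} → rating = 2 → No match. {brand=Erix, category=food, status=used, rating=5} → rating = 5 → Match.

Match, No match, No match, Match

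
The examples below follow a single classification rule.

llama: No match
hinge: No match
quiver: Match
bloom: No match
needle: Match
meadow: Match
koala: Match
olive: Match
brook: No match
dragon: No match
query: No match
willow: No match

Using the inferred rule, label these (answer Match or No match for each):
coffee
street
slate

The rule appears to be: has ≥ 3 vowels.
coffee: 3 vowels, meets the rule → Match.
street: 2 vowels, does not satisfy this → No match.
slate: 2 vowels, does not satisfy this → No match.

Match, No match, No match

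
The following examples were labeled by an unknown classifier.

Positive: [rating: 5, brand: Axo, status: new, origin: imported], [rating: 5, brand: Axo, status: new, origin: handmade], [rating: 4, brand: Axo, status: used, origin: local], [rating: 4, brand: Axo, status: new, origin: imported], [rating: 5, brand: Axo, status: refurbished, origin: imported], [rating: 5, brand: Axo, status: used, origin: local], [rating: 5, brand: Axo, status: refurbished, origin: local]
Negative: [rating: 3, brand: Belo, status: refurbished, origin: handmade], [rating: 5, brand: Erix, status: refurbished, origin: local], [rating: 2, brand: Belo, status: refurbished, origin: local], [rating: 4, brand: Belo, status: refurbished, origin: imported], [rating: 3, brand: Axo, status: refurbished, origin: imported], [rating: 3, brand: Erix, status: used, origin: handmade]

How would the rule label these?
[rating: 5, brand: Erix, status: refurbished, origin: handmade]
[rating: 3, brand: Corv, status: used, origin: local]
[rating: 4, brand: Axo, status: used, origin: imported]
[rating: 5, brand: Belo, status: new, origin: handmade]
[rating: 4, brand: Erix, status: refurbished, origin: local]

The simplest hypothesis consistent with all the labels is: brand is Axo AND rating ≥ 4.
[rating: 5, brand: Erix, status: refurbished, origin: handmade] → brand is Erix, rating = 5 → Negative. [rating: 3, brand: Corv, status: used, origin: local] → brand is Corv, rating = 3 → Negative. [rating: 4, brand: Axo, status: used, origin: imported] → brand is Axo, rating = 4 → Positive. [rating: 5, brand: Belo, status: new, origin: handmade] → brand is Belo, rating = 5 → Negative. [rating: 4, brand: Erix, status: refurbished, origin: local] → brand is Erix, rating = 4 → Negative.

Negative, Negative, Positive, Negative, Negative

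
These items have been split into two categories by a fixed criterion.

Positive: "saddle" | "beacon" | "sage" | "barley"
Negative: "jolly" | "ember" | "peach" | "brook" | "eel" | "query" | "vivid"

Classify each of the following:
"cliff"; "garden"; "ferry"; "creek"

Negative, Positive, Negative, Negative

'Positive' ⟺ even length.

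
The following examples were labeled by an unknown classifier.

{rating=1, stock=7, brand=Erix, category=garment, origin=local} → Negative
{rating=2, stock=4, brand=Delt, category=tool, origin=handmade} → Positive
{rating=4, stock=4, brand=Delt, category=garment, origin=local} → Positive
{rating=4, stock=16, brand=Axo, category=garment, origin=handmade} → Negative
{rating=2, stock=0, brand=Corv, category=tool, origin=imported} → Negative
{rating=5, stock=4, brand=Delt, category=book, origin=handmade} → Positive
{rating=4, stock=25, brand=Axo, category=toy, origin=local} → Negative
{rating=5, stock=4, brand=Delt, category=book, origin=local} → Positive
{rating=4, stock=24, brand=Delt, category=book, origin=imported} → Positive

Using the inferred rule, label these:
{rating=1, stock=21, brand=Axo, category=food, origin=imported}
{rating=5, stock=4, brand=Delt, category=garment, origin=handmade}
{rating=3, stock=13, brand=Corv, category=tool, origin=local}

The simplest hypothesis consistent with all the labels is: brand is Delt.
{rating=1, stock=21, brand=Axo, category=food, origin=imported} — brand is Axo, hence Negative. {rating=5, stock=4, brand=Delt, category=garment, origin=handmade} — brand is Delt, hence Positive. {rating=3, stock=13, brand=Corv, category=tool, origin=local} — brand is Corv, hence Negative.

Negative, Positive, Negative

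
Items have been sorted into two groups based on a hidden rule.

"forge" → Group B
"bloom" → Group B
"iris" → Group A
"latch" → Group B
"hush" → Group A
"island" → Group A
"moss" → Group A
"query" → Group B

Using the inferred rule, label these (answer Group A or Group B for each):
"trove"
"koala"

One predicate separates the groups cleanly: even length.
"trove": length 5, doesn't qualify → Group B.
"koala": length 5, doesn't qualify → Group B.

Group B, Group B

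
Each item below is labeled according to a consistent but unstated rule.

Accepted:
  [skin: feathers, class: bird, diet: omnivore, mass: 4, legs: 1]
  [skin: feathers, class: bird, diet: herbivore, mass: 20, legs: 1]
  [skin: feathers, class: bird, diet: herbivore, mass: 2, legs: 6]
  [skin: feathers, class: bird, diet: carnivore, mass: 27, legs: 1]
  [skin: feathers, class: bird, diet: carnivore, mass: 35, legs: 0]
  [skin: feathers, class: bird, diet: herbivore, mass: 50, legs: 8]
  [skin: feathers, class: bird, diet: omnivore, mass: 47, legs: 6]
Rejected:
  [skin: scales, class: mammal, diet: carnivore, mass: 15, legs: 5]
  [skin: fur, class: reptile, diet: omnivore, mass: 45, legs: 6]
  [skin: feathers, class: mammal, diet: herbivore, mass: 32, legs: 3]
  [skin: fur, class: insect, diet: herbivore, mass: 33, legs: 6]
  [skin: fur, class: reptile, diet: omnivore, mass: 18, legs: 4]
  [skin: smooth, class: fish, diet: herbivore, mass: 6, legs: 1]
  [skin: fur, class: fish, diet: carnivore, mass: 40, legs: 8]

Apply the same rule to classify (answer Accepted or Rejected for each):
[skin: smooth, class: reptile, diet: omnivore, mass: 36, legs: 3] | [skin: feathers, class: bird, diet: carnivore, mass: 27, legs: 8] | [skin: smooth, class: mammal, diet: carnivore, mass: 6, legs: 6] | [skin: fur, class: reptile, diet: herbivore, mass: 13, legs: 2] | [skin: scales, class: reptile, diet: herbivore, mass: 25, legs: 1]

'Accepted' ⟺ class is bird.

Rejected, Accepted, Rejected, Rejected, Rejected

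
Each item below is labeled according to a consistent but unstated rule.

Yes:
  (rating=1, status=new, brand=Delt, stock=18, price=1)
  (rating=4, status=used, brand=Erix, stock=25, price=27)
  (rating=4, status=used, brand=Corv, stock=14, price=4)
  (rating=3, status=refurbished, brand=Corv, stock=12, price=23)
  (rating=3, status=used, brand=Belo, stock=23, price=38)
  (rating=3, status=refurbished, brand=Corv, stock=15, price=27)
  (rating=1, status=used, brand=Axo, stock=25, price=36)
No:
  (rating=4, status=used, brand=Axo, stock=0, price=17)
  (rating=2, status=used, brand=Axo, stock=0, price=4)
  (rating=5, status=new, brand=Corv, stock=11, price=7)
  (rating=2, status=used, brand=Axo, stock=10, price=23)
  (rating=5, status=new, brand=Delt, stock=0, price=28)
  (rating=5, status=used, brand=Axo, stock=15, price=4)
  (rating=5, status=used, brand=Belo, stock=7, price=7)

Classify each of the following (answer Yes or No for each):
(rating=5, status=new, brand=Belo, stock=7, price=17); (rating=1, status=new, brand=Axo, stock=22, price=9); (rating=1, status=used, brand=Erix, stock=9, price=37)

'Yes' ⟺ stock ≥ 11 AND rating ≤ 4.
(rating=5, status=new, brand=Belo, stock=7, price=17): stock = 7, rating = 5 — fails the rule, so No. (rating=1, status=new, brand=Axo, stock=22, price=9): stock = 22, rating = 1 — meets the rule, so Yes. (rating=1, status=used, brand=Erix, stock=9, price=37): stock = 9, rating = 1 — fails the rule, so No.

No, Yes, No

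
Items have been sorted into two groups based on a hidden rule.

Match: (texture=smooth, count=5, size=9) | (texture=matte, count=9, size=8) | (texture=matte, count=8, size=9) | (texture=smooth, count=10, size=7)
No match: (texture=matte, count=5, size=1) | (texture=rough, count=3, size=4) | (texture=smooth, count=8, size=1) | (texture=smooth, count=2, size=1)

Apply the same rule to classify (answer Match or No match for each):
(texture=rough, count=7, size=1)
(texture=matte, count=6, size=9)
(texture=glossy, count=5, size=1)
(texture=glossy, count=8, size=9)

No match, Match, No match, Match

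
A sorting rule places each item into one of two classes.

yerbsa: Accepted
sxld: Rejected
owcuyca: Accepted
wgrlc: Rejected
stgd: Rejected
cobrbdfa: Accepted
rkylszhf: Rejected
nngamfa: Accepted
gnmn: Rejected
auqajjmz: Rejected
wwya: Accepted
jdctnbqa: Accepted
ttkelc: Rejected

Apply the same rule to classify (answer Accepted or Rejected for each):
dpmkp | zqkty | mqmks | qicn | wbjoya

The rule appears to be: ends with 'a'.
dpmkp: ends with 'p', does not pass → Rejected.
zqkty: ends with 'y', does not pass → Rejected.
mqmks: ends with 's', does not pass → Rejected.
qicn: ends with 'n', does not pass → Rejected.
wbjoya: ends with 'a', checks out → Accepted.

Rejected, Rejected, Rejected, Rejected, Accepted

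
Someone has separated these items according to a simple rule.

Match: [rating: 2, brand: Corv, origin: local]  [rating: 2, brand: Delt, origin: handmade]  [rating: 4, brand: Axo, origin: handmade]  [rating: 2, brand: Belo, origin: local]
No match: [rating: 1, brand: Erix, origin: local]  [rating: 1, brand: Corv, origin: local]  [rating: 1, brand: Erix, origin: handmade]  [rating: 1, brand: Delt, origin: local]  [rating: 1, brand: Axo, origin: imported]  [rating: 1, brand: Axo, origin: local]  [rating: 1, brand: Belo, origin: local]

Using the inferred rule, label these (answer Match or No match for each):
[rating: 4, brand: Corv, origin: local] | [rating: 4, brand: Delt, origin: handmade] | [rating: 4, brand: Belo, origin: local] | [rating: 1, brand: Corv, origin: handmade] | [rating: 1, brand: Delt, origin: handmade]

Match, Match, Match, No match, No match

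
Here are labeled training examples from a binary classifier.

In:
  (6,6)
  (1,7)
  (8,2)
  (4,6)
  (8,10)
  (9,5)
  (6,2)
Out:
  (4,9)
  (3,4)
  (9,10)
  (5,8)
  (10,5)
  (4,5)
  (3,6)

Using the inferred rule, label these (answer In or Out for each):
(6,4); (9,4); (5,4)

A rule that fits every label: sum is even — true of each 'In' example, false of each 'Out' one.
(6,4) — 6+4 = 10, hence In. (9,4) — 9+4 = 13, hence Out. (5,4) — 5+4 = 9, hence Out.

In, Out, Out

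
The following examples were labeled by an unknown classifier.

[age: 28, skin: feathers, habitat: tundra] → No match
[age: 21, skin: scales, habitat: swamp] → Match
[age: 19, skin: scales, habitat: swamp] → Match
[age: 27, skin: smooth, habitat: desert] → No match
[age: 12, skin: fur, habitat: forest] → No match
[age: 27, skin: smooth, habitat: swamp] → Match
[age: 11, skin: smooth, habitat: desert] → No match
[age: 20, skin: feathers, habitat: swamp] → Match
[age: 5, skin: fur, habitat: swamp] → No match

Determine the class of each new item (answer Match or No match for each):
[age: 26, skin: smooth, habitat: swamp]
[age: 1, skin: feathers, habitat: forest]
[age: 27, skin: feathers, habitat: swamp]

All 'Match' examples share one property — habitat is swamp AND age ≥ 11 — and every 'No match' example lacks it.
Match: [age: 26, skin: smooth, habitat: swamp], since habitat is swamp, age = 26.
No match: [age: 1, skin: feathers, habitat: forest], since habitat is forest, age = 1.
Match: [age: 27, skin: feathers, habitat: swamp], since habitat is swamp, age = 27.

Match, No match, Match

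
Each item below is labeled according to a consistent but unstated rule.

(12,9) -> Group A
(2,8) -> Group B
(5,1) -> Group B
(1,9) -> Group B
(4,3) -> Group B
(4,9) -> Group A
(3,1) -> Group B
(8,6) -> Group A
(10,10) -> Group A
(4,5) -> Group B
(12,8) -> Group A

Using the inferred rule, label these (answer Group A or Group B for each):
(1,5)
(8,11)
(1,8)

Group B, Group A, Group B

Rule: sum ≥ 13. This holds for each 'Group A' example and fails for each 'Group B' one.
(1,5) → 1+5 = 6 → Group B. (8,11) → 8+11 = 19 → Group A. (1,8) → 1+8 = 9 → Group B.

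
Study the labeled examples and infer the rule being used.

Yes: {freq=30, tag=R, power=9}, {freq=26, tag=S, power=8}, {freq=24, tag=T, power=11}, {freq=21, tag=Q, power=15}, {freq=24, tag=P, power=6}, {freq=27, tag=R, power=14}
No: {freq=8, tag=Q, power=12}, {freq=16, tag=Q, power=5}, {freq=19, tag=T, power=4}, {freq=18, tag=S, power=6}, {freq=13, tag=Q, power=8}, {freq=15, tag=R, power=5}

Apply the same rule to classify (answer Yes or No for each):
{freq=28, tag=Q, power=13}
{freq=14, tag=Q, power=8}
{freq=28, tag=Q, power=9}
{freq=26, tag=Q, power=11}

A rule that fits every label: freq ≥ 21 — true of each 'Yes' example, false of each 'No' one.
{freq=28, tag=Q, power=13} — freq = 28, hence Yes.
{freq=14, tag=Q, power=8} — freq = 14, hence No.
{freq=28, tag=Q, power=9} — freq = 28, hence Yes.
{freq=26, tag=Q, power=11} — freq = 26, hence Yes.

Yes, No, Yes, Yes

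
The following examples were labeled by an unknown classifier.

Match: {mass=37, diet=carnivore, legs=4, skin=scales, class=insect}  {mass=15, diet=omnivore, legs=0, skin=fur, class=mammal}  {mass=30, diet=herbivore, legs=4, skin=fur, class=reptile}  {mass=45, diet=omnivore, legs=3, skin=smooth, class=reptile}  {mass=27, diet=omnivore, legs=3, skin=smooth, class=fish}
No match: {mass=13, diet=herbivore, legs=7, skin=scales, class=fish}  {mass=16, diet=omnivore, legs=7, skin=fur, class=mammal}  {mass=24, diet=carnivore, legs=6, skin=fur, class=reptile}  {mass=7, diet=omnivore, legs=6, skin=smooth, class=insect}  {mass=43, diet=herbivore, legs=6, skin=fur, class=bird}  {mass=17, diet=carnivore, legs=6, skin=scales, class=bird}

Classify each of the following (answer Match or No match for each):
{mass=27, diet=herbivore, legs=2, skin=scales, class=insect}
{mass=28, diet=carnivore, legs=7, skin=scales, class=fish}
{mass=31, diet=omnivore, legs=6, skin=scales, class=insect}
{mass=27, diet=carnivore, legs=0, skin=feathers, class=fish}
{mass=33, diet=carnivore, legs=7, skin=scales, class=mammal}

Match, No match, No match, Match, No match

The distinguishing property — legs ≤ 4 — holds for all the 'Match' cases and none of the 'No match' cases.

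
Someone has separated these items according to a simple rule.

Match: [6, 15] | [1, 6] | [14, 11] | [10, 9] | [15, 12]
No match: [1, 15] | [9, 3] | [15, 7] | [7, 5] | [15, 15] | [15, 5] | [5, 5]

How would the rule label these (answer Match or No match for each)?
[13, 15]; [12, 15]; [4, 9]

No match, Match, Match

All 'Match' examples share one property — sum is odd — and every 'No match' example lacks it.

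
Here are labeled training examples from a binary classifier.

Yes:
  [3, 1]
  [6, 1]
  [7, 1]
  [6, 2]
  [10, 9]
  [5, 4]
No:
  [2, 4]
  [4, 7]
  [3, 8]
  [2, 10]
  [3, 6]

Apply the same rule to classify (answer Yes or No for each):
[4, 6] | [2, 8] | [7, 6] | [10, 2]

No, No, Yes, Yes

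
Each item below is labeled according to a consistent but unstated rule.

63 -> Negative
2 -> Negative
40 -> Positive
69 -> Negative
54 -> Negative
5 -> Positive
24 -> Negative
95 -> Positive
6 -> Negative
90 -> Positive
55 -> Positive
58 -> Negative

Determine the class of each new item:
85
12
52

The pattern is that an item is 'Positive' exactly when: multiple of 5.
Positive: 85, since 85 = 5·17. Negative: 12, since 12 = 5·2 + 2. Negative: 52, since 52 = 5·10 + 2.

Positive, Negative, Negative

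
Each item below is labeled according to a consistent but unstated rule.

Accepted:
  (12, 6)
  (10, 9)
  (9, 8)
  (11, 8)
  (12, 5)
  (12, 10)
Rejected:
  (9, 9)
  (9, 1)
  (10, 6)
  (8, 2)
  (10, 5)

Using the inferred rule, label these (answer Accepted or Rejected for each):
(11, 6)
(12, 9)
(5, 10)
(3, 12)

One predicate separates the groups cleanly: first > second AND sum ≥ 17.
(11, 6): 11 > 6, 11+6 = 17, checks out → Accepted. (12, 9): 12 > 9, 12+9 = 21, checks out → Accepted. (5, 10): 5 < 10, 5+10 = 15, doesn't match → Rejected. (3, 12): 3 < 12, 3+12 = 15, doesn't match → Rejected.

Accepted, Accepted, Rejected, Rejected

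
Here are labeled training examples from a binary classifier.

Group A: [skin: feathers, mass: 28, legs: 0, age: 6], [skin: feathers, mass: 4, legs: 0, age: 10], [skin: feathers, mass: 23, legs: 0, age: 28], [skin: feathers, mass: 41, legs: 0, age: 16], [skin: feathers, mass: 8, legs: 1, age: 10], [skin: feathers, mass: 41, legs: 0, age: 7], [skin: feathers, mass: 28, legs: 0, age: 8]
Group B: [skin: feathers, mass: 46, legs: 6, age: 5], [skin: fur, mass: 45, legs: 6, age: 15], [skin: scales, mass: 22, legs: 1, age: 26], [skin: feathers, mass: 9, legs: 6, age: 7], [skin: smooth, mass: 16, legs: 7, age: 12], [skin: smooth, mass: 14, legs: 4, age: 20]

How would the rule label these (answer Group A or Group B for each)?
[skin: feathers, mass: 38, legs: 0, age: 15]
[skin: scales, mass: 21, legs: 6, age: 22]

Group A, Group B

The distinguishing property — skin is feathers AND legs ≤ 1 — holds for all the 'Group A' cases and none of the 'Group B' cases.
Group A: [skin: feathers, mass: 38, legs: 0, age: 15], since skin is feathers, legs = 0.
Group B: [skin: scales, mass: 21, legs: 6, age: 22], since skin is scales, legs = 6.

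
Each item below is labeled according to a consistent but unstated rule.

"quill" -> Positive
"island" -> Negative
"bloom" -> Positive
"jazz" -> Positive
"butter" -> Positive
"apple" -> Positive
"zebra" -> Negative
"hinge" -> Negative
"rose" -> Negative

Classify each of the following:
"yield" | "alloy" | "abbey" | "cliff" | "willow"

Negative, Positive, Positive, Positive, Positive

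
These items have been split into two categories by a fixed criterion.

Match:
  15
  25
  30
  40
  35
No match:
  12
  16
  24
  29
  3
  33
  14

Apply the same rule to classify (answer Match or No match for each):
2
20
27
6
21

No match, Match, No match, No match, No match

The common property of the 'Match' items is: multiple of 5. No 'No match' item has it.
2 → 2 = 5·0 + 2 → No match.
20 → 20 = 5·4 → Match.
27 → 27 = 5·5 + 2 → No match.
6 → 6 = 5·1 + 1 → No match.
21 → 21 = 5·4 + 1 → No match.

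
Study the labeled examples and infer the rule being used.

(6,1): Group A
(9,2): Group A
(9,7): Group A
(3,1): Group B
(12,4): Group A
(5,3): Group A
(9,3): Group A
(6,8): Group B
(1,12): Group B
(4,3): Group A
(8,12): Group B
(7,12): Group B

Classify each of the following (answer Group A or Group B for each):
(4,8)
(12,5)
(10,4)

Group B, Group A, Group A

The common property of the 'Group A' items is: first > second AND sum ≥ 7. No 'Group B' item has it.
Group B: (4,8), since 4 < 8, 4+8 = 12.
Group A: (12,5), since 12 > 5, 12+5 = 17.
Group A: (10,4), since 10 > 4, 10+4 = 14.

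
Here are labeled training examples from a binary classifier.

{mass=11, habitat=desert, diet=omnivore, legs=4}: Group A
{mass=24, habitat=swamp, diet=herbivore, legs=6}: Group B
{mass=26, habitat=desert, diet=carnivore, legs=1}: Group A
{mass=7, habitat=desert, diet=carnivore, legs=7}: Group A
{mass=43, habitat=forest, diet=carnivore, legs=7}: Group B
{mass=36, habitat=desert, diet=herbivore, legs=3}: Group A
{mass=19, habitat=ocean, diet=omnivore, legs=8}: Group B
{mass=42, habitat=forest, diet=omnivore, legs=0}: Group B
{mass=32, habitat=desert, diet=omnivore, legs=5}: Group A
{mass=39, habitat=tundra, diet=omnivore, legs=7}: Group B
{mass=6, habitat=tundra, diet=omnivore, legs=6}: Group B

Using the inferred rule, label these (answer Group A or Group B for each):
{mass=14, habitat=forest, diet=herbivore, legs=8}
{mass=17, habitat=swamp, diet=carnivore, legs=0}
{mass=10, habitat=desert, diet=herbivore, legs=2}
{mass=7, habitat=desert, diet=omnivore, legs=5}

The distinguishing property — habitat is desert — holds for all the 'Group A' cases and none of the 'Group B' cases.
{mass=14, habitat=forest, diet=herbivore, legs=8} — habitat is forest, hence Group B.
{mass=17, habitat=swamp, diet=carnivore, legs=0} — habitat is swamp, hence Group B.
{mass=10, habitat=desert, diet=herbivore, legs=2} — habitat is desert, hence Group A.
{mass=7, habitat=desert, diet=omnivore, legs=5} — habitat is desert, hence Group A.

Group B, Group B, Group A, Group A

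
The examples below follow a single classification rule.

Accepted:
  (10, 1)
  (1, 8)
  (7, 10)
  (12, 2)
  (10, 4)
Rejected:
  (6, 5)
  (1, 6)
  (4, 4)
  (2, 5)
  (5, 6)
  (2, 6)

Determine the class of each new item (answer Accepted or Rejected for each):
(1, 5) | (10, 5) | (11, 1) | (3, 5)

Rejected, Accepted, Accepted, Rejected

The pattern is that an item is 'Accepted' exactly when: max ≥ 7.
(1, 5) — max 5, hence Rejected. (10, 5) — max 10, hence Accepted. (11, 1) — max 11, hence Accepted. (3, 5) — max 5, hence Rejected.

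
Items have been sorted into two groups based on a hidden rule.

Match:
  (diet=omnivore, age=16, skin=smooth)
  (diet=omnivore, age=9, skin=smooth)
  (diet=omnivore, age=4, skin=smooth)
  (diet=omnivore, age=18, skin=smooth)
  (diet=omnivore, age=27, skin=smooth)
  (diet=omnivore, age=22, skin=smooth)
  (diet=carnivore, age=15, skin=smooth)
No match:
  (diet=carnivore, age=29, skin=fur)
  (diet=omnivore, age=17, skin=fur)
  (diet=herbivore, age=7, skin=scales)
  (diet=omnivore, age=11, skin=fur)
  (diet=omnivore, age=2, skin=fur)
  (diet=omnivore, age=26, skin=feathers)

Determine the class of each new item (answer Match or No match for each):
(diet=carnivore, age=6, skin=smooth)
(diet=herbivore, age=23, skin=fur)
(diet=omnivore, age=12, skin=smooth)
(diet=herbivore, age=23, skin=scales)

Match, No match, Match, No match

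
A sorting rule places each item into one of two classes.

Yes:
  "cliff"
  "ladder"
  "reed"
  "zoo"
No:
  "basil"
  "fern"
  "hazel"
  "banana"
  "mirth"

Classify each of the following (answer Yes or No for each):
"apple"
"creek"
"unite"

The classifier is using: has a double letter.
"apple": 'pp' doubled, passes → Yes.
"creek": 'ee' doubled, passes → Yes.
"unite": no doubled letter, does not satisfy this → No.

Yes, Yes, No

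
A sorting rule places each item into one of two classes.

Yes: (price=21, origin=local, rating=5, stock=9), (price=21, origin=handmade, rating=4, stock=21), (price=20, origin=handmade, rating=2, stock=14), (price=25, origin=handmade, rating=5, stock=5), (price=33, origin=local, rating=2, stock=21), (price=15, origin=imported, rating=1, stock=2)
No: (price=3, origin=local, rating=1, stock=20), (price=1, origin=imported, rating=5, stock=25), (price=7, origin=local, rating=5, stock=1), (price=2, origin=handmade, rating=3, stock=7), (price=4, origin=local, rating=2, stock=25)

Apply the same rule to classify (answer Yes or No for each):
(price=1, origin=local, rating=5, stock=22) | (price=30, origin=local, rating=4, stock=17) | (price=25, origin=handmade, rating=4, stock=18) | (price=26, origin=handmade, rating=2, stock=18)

No, Yes, Yes, Yes

The classifier is using: price ≥ 15.
(price=1, origin=local, rating=5, stock=22) — price = 1, hence No.
(price=30, origin=local, rating=4, stock=17) — price = 30, hence Yes.
(price=25, origin=handmade, rating=4, stock=18) — price = 25, hence Yes.
(price=26, origin=handmade, rating=2, stock=18) — price = 26, hence Yes.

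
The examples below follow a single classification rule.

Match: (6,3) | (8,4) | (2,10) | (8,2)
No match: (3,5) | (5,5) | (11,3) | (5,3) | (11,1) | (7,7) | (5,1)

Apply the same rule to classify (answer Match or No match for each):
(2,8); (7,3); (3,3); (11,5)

Match, No match, No match, No match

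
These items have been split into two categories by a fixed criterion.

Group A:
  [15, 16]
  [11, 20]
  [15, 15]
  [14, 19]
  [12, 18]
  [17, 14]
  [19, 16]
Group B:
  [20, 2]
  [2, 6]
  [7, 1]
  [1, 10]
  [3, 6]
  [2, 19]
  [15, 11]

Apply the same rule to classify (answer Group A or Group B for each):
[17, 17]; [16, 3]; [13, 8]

Group A, Group B, Group B

The rule appears to be: sum ≥ 30.
[17, 17]: 17+17 = 34, meets the rule → Group A.
[16, 3]: 16+3 = 19, lacks this property → Group B.
[13, 8]: 13+8 = 21, lacks this property → Group B.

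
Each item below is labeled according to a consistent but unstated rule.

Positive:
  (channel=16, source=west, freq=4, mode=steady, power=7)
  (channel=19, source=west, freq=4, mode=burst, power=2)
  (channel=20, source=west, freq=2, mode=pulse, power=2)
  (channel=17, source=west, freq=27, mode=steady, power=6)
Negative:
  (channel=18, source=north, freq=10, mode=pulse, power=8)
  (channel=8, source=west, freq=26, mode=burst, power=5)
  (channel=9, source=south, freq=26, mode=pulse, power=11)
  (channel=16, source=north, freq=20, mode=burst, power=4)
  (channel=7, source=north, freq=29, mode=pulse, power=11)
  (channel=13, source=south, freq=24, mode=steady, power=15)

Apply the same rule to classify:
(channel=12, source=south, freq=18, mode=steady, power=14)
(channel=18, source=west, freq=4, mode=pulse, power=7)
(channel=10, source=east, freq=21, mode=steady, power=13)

The pattern is that an item is 'Positive' exactly when: source is west AND channel ≥ 9.
(channel=12, source=south, freq=18, mode=steady, power=14) → source is south, channel = 12 → Negative.
(channel=18, source=west, freq=4, mode=pulse, power=7) → source is west, channel = 18 → Positive.
(channel=10, source=east, freq=21, mode=steady, power=13) → source is east, channel = 10 → Negative.

Negative, Positive, Negative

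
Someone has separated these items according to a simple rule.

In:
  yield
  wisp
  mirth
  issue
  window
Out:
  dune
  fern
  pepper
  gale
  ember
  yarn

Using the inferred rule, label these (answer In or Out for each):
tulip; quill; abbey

In, In, Out

Checking candidate rules against both groups, what survives is: contains 'i'.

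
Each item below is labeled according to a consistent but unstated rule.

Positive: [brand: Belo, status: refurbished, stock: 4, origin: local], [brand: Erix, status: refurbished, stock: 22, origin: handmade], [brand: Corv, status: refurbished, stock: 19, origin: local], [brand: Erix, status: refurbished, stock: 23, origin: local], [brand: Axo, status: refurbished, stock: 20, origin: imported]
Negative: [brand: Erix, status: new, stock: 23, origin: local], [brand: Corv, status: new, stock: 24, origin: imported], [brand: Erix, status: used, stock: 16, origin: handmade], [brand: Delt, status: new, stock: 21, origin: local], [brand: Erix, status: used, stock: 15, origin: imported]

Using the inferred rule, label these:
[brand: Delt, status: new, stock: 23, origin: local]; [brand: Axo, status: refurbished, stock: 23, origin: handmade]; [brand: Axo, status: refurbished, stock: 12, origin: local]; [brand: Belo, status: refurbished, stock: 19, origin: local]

Negative, Positive, Positive, Positive

Comparing the two groups points to one rule — status is refurbished.
Negative: [brand: Delt, status: new, stock: 23, origin: local], since status is new. Positive: [brand: Axo, status: refurbished, stock: 23, origin: handmade], since status is refurbished. Positive: [brand: Axo, status: refurbished, stock: 12, origin: local], since status is refurbished. Positive: [brand: Belo, status: refurbished, stock: 19, origin: local], since status is refurbished.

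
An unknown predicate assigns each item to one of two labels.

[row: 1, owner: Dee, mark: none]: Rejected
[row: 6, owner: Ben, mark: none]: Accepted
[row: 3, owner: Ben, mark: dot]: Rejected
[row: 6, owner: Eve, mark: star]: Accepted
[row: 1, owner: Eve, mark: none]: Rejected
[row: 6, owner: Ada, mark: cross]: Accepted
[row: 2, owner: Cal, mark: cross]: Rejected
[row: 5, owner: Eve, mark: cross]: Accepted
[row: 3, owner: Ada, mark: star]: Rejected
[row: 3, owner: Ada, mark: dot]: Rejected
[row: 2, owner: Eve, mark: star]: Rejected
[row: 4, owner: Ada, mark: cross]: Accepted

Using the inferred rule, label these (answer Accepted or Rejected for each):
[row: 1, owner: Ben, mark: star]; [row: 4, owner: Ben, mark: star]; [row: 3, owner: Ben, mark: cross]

One predicate separates the groups cleanly: row ≥ 4.
[row: 1, owner: Ben, mark: star] — row = 1, hence Rejected.
[row: 4, owner: Ben, mark: star] — row = 4, hence Accepted.
[row: 3, owner: Ben, mark: cross] — row = 3, hence Rejected.

Rejected, Accepted, Rejected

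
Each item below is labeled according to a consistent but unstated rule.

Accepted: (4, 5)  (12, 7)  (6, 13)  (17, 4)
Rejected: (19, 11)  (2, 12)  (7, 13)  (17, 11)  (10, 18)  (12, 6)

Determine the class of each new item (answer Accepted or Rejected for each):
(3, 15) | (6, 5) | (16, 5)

All 'Accepted' examples share one property — sum is odd — and every 'Rejected' example lacks it.
Rejected: (3, 15), since 3+15 = 18.
Accepted: (6, 5), since 6+5 = 11.
Accepted: (16, 5), since 16+5 = 21.

Rejected, Accepted, Accepted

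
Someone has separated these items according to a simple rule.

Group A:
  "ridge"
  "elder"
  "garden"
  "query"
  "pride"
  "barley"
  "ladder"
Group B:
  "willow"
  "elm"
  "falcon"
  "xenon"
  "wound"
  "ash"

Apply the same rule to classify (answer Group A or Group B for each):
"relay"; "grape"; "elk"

Group A, Group A, Group B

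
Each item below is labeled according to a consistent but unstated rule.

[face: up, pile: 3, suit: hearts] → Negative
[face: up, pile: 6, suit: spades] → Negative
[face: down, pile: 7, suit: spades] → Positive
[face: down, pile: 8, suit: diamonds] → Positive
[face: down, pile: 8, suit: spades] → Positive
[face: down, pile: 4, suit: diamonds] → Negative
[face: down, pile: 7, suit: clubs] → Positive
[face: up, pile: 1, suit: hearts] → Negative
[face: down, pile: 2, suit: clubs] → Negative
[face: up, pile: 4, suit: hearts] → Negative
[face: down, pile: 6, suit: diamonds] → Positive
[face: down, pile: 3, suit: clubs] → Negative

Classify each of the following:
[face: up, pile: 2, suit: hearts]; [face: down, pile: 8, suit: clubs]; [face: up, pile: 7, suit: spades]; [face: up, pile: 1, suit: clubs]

Negative, Positive, Negative, Negative

A rule that fits every label: face is down AND pile ≥ 6 — true of each 'Positive' example, false of each 'Negative' one.
[face: up, pile: 2, suit: hearts]: Negative (face is up, pile = 2).
[face: down, pile: 8, suit: clubs]: Positive (face is down, pile = 8).
[face: up, pile: 7, suit: spades]: Negative (face is up, pile = 7).
[face: up, pile: 1, suit: clubs]: Negative (face is up, pile = 1).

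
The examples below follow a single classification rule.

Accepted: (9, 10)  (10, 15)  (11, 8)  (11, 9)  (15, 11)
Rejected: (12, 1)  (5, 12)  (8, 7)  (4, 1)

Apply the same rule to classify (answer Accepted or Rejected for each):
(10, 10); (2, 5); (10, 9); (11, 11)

A rule that fits every label: sum ≥ 19 — true of each 'Accepted' example, false of each 'Rejected' one.

Accepted, Rejected, Accepted, Accepted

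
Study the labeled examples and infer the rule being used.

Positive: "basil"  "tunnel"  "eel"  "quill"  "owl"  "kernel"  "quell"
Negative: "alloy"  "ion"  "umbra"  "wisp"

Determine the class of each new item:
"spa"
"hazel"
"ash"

Negative, Positive, Negative

The common property of the 'Positive' items is: ends with 'l'. No 'Negative' item has it.
"spa": Negative (ends with 'a'). "hazel": Positive (ends with 'l'). "ash": Negative (ends with 'h').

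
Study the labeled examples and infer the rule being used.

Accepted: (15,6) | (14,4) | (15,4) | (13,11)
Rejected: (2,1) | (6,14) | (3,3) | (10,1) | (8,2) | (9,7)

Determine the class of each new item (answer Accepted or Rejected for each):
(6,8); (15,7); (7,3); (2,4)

The simplest hypothesis consistent with all the labels is: first ≥ 11.
(6,8): first 6, does not satisfy this → Rejected. (15,7): first 15, matches → Accepted. (7,3): first 7, does not satisfy this → Rejected. (2,4): first 2, does not satisfy this → Rejected.

Rejected, Accepted, Rejected, Rejected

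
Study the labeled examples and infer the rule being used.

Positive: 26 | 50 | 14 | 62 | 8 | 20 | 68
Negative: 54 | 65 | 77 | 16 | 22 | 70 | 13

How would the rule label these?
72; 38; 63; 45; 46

The common property of the 'Positive' items is: ≡ 2 (mod 6). No 'Negative' item has it.

Negative, Positive, Negative, Negative, Negative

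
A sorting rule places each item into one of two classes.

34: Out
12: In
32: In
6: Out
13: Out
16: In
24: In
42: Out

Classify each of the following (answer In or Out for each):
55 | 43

Comparing the two groups points to one rule — multiple of 4.
55: 55 = 4·13 + 3, does not satisfy this → Out.
43: 43 = 4·10 + 3, does not satisfy this → Out.

Out, Out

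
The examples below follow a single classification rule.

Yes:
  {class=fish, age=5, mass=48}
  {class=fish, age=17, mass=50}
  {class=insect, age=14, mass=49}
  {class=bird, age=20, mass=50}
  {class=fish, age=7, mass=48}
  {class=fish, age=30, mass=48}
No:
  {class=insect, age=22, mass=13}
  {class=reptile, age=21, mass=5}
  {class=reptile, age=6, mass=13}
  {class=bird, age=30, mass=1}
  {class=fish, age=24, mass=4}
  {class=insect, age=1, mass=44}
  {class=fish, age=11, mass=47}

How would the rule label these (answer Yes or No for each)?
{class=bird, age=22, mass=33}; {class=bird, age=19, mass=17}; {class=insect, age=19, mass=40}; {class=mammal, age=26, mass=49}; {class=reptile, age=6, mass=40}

The classifier is using: mass ≥ 48.
No: {class=bird, age=22, mass=33}, since mass = 33. No: {class=bird, age=19, mass=17}, since mass = 17. No: {class=insect, age=19, mass=40}, since mass = 40. Yes: {class=mammal, age=26, mass=49}, since mass = 49. No: {class=reptile, age=6, mass=40}, since mass = 40.

No, No, No, Yes, No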